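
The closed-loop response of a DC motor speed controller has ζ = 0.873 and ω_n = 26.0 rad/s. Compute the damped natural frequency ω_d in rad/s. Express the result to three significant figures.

ω_d ≈ 12.7 rad/s

ω_d = ω_n√(1−ζ²) = 26.0·√0.238 = 12.7 rad/s.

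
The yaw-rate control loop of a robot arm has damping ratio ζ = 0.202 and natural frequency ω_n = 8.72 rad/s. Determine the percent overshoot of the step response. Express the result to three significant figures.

%OS ≈ 52.3%

For an underdamped second-order system, %OS = 100·exp(−πζ/√(1−ζ²)).
πζ/√(1−ζ²) = π·0.202/√(1−0.0408) = 0.6480, so %OS = 100·e^(−0.6480) = 52.3%.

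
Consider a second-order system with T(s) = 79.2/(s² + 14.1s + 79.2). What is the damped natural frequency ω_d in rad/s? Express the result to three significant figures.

Matching coefficients with s² + 2ζω_n s + ω_n² gives ω_n² = 79.2 ⇒ ω_n = 8.90 rad/s, and ζ = 14.1/(2ω_n) = 0.792.
The damped frequency ω_d = ω_n√(1−ζ²) = 5.43 rad/s.

ω_d ≈ 5.43 rad/s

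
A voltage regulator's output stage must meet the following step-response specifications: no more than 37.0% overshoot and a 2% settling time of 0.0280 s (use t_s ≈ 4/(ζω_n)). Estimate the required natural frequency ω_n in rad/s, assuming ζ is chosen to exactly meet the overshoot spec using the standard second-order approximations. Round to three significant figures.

Inverting the overshoot relation: ζ = |ln 0.370|/√(π² + ln²0.370) = 0.302.
From t_s ≈ 4/(ζω_n): ω_n = 4/(ζ·t_s) = 4/(0.302·0.0280) = 473 rad/s.

ω_n ≈ 473 rad/s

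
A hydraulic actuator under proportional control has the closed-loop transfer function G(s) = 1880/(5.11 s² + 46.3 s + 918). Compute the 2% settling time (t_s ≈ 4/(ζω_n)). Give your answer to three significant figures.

t_s ≈ 0.883 s

Dividing through by 5.11: denominator becomes s² + 9.061 s + 179.6.
So ω_n = √179.6 = 13.4 rad/s and ζ = 9.061/(2·13.4) = 0.338.
t_s ≈ 4/(ζω_n) = 0.883 s.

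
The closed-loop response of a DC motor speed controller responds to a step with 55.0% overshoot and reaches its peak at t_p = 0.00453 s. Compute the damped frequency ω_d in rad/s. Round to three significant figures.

ω_d ≈ 694 rad/s

t_p = π/ω_d, so ω_d = π/0.00453 = 694 rad/s.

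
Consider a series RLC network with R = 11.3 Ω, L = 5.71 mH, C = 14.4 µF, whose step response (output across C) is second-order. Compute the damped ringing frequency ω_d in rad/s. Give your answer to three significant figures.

ω_d ≈ 3340 rad/s

For a series RLC circuit (capacitor voltage as output), ω_n = 1/√(LC) = 1/√(5.71 mH · 14.4 µF) = 3490 rad/s.
ζ = (R/2)·√(C/L) = (11.3/2)·√(14.4 µF/5.71 mH) = 0.284.
ω_d = 3490·√(1 − 0.284²) = 3340 rad/s.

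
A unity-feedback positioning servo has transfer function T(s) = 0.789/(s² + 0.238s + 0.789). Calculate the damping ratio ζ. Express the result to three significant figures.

ζ ≈ 0.134

ω_n = √0.789 = 0.888 rad/s; ζ = 0.238/(2·0.888) = 0.134.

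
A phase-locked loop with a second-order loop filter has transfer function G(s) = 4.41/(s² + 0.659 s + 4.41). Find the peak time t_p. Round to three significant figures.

t_p ≈ 1.51 s

Comparing the denominator to s² + 2ζω_n s + ω_n²: ω_n = √4.41 = 2.10 rad/s, and 2ζω_n = 0.659 so ζ = 0.659/(2·2.10) = 0.157.
ω_d = 2.10·√(1 − 0.157²) = 2.07 rad/s. Then t_p = π/ω_d = 1.51 s.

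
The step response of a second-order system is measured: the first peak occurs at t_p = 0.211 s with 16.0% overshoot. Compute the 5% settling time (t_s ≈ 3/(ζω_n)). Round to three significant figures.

t_s ≈ 0.345 s

The overshoot fixes ζ = −ln(OS)/√(π²+ln²(OS)) = 0.504.
From t_p = π/ω_d, ω_d = π/0.211 = 14.9 rad/s, so ω_n = ω_d/√(1−ζ²) = 17.2 rad/s.
t_s ≈ 3/(ζω_n) = 3/(0.504·17.2) = 0.345 s.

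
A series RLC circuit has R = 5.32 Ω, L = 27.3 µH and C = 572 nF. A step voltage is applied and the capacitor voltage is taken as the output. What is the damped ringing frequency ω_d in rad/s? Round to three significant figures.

ω_d ≈ 234000 rad/s

For a series RLC circuit (capacitor voltage as output), ω_n = 1/√(LC) = 1/√(27.3 µH · 572 nF) = 253000 rad/s.
ζ = (R/2)·√(C/L) = (5.32/2)·√(572 nF/27.3 µH) = 0.385.
The damped frequency ω_d = ω_n√(1−ζ²) = 234000 rad/s.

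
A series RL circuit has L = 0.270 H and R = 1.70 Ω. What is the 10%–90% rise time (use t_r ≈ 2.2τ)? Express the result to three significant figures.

τ = L/R = 0.270/1.70 = 0.159 s.
t_r ≈ 2.2τ = 0.349 s.

t_r ≈ 0.349 s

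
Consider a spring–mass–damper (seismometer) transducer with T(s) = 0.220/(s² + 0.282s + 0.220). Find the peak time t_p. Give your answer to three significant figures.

t_p ≈ 7.02 s

Comparing the denominator to s² + 2ζω_n s + ω_n²: ω_n = √0.220 = 0.469 rad/s, and 2ζω_n = 0.282 so ζ = 0.282/(2·0.469) = 0.301.
The damped frequency ω_d = ω_n√(1−ζ²) = 0.447 rad/s. Then t_p = π/ω_d = 7.02 s.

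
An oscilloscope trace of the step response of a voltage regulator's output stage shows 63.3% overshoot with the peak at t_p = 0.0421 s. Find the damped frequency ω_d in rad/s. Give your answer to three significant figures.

ω_d ≈ 74.6 rad/s

t_p = π/ω_d, so ω_d = π/0.0421 = 74.6 rad/s.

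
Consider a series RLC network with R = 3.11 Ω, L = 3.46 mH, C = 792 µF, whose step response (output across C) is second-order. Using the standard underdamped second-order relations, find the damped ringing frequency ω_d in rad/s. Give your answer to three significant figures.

ω_d ≈ 404 rad/s

For a series RLC circuit (capacitor voltage as output), ω_n = 1/√(LC) = 1/√(3.46 mH · 792 µF) = 604 rad/s.
ζ = (R/2)·√(C/L) = (3.11/2)·√(792 µF/3.46 mH) = 0.744.
The damped frequency ω_d = ω_n√(1−ζ²) = 404 rad/s.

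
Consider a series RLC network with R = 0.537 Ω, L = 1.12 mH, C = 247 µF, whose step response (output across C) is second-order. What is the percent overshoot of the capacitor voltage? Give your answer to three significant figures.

For a series RLC circuit (capacitor voltage as output), ω_n = 1/√(LC) = 1/√(1.12 mH · 247 µF) = 1900 rad/s.
ζ = (R/2)·√(C/L) = (0.537/2)·√(247 µF/1.12 mH) = 0.126.
Overshoot: exp(−π·0.126/√(1−0.126²)) = 0.671, i.e. 67.1%.

%OS ≈ 67.1%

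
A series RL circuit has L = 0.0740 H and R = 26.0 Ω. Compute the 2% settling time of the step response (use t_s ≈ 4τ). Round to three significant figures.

t_s ≈ 0.0114 s

τ = L/R = 0.0740/26.0 = 0.00285 s.
t_s ≈ 4τ = 0.0114 s.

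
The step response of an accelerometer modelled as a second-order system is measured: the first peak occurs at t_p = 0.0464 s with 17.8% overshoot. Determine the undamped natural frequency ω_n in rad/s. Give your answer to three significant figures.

ω_n ≈ 77.3 rad/s

The overshoot fixes ζ = −ln(OS)/√(π²+ln²(OS)) = 0.482.
From t_p = π/ω_d, ω_d = π/0.0464 = 67.7 rad/s, so ω_n = ω_d/√(1−ζ²) = 77.3 rad/s.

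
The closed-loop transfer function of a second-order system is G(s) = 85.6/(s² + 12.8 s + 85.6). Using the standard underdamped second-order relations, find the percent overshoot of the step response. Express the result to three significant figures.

%OS ≈ 4.93%

Comparing the denominator to s² + 2ζω_n s + ω_n²: ω_n = √85.6 = 9.25 rad/s, and 2ζω_n = 12.8 so ζ = 12.8/(2·9.25) = 0.692.
%OS = 100·exp(−πζ/√(1−ζ²)) = 4.93%.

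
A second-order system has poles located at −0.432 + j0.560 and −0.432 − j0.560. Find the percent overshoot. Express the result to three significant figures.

|pole| = ω_n = √(0.432² + 0.560²) = 0.707 rad/s; ζ = cos θ = σ/ω_n = 0.611.
%OS = 100·exp(−πζ/√(1−ζ²)) = 8.86%.

%OS ≈ 8.86%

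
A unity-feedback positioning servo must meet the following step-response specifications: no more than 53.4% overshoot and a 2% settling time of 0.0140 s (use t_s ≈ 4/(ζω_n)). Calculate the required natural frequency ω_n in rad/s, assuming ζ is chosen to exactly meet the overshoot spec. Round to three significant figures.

ζ = −ln(OS)/√(π² + (ln OS)²). With OS = 0.534, ln OS = −0.6274 and ζ = 0.6274/3.204 = 0.196.
Then ω_n = 4/(ζ t_s) = 4/(0.196 × 0.0140) = 1460 rad/s.

ω_n ≈ 1460 rad/s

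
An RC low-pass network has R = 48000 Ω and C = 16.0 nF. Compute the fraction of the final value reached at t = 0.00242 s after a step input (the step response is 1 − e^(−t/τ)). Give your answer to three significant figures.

y/y_∞ ≈ 0.957

τ = RC = 48000 × 16.0 nF = 0.000768 s.
y(t)/y_∞ = 1 − e^(−t/τ) = 1 − e^(−0.00242/0.000768) = 1 − e^(−3.15) = 0.957.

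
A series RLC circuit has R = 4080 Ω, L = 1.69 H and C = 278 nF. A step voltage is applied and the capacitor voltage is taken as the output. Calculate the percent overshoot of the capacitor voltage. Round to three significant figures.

%OS ≈ 0.977%

For a series RLC circuit (capacitor voltage as output), ω_n = 1/√(LC) = 1/√(1.69 H · 278 nF) = 1460 rad/s.
ζ = (R/2)·√(C/L) = (4080/2)·√(278 nF/1.69 H) = 0.827.
%OS = 100·exp(−πζ/√(1−ζ²)) = 0.977%.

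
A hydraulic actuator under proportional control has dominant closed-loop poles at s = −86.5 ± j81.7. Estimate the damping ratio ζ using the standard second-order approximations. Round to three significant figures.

The poles are at −σ ± jω_d with σ = 86.5 and ω_d = 81.7, so ω_n = √(σ²+ω_d²) = 119 rad/s and ζ = σ/ω_n = 0.727.

ζ ≈ 0.727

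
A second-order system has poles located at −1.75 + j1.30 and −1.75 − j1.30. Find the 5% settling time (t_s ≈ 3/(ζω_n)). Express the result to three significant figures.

For poles at −σ ± jω_d, ζω_n = σ = 1.75, so t_s ≈ 3/σ = 1.71 s.

t_s ≈ 1.71 s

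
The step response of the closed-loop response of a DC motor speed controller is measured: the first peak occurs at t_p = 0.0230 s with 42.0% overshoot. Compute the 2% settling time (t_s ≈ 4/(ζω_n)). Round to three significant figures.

t_s ≈ 0.106 s

From the overshoot, ζ = −ln(OS)/√(π²+ln²(OS)) = 0.266.
t_p = π/ω_d ⇒ ω_d = 137 rad/s; then ω_n = ω_d/√(1−ζ²) = 142 rad/s.
t_s ≈ 4/(ζω_n) = 4/(0.266·142) = 0.106 s.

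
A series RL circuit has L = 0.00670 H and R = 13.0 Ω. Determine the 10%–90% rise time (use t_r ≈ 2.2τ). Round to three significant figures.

t_r ≈ 0.00113 s

τ = L/R = 0.00670/13.0 = 0.000515 s.
t_r ≈ 2.2τ = 0.00113 s.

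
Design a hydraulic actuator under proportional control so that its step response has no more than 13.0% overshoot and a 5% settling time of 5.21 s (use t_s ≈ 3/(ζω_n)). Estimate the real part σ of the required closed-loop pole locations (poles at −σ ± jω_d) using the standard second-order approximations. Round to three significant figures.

σ ≈ 0.576

The settling-time spec alone fixes σ = ζω_n = 3/t_s = 3/5.21 = 0.576.
(Overshoot then fixes ζ = 0.545 and hence ω_d = σ·√(1−ζ²)/ζ = 0.887 rad/s.)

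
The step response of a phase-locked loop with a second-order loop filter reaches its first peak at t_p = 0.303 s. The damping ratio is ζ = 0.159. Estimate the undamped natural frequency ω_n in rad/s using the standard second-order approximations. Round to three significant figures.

Peak time t_p = π/ω_d, so ω_d = π/t_p = π/0.303 = 10.4 rad/s.
ω_n = ω_d/√(1−ζ²) = 10.4/√0.975 = 10.5 rad/s.

ω_n ≈ 10.5 rad/s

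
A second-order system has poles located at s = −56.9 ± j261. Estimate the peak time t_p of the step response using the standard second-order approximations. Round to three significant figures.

t_p = π/ω_d with ω_d = 261 (the imaginary part), so t_p = 0.0120 s.

t_p ≈ 0.0120 s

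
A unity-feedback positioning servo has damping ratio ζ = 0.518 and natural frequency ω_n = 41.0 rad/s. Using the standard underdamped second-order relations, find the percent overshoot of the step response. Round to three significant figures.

For an underdamped second-order system, %OS = 100·exp(−πζ/√(1−ζ²)).
πζ/√(1−ζ²) = π·0.518/√(1−0.268) = 1.902, so %OS = 100·e^(−1.902) = 14.9%.

%OS ≈ 14.9%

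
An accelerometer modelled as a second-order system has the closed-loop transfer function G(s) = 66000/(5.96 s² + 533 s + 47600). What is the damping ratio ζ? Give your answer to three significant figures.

Dividing through by 5.96: denominator becomes s² + 89.43 s + 7987.
So ω_n = √7987 = 89.4 rad/s and ζ = 89.43/(2·89.4) = 0.500.

ζ ≈ 0.500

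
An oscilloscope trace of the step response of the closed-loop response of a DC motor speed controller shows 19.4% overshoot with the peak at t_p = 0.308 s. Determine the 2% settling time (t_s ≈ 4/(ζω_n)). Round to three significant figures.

t_s ≈ 0.751 s

From the overshoot, ζ = −ln(OS)/√(π²+ln²(OS)) = 0.463.
From t_p = π/ω_d, ω_d = π/0.308 = 10.2 rad/s, so ω_n = ω_d/√(1−ζ²) = 11.5 rad/s.
t_s ≈ 4/(ζω_n) = 4/(0.463·11.5) = 0.751 s.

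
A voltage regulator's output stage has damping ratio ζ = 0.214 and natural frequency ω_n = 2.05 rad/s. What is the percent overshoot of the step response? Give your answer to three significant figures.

For an underdamped second-order system, %OS = 100·exp(−πζ/√(1−ζ²)).
πζ/√(1−ζ²) = π·0.214/√(1−0.0458) = 0.6882, so %OS = 100·e^(−0.6882) = 50.2%.

%OS ≈ 50.2%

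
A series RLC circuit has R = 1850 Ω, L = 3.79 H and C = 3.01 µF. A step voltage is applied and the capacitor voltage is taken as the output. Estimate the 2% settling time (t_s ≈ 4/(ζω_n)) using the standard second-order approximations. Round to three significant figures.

For a series RLC circuit (capacitor voltage as output), ω_n = 1/√(LC) = 1/√(3.79 H · 3.01 µF) = 296 rad/s.
ζ = (R/2)·√(C/L) = (1850/2)·√(3.01 µF/3.79 H) = 0.824.
t_s ≈ 4/(ζω_n) = 0.0164 s.

t_s ≈ 0.0164 s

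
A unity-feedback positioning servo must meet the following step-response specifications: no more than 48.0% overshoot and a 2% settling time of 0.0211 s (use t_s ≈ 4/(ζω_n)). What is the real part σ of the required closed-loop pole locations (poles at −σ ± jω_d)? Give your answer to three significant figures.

σ ≈ 190

The settling-time spec alone fixes σ = ζω_n = 4/t_s = 4/0.0211 = 190.
(Overshoot then fixes ζ = 0.228 and hence ω_d = σ·√(1−ζ²)/ζ = 811 rad/s.)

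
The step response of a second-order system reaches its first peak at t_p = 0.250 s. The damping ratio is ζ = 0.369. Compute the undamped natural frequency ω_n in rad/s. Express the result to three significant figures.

Peak time t_p = π/ω_d, so ω_d = π/t_p = π/0.250 = 12.6 rad/s.
ω_n = ω_d/√(1−ζ²) = 12.6/√0.864 = 13.5 rad/s.

ω_n ≈ 13.5 rad/s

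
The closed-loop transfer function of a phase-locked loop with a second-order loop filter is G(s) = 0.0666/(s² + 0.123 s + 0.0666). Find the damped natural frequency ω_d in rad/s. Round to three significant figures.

ω_d ≈ 0.251 rad/s

Matching coefficients with s² + 2ζω_n s + ω_n² gives ω_n² = 0.0666 ⇒ ω_n = 0.258 rad/s, and ζ = 0.123/(2ω_n) = 0.238.
ω_d = 0.258·√(1 − 0.238²) = 0.251 rad/s.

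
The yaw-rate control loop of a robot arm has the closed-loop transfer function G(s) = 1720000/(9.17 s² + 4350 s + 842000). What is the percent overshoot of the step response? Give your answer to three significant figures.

Dividing through by 9.17: denominator becomes s² + 474.4 s + 91820.
So ω_n = √91820 = 303 rad/s and ζ = 474.4/(2·303) = 0.783.
%OS = 100 e^{−πζ/√(1−ζ²)} with ζ = 0.783 gives 1.92%.

%OS ≈ 1.92%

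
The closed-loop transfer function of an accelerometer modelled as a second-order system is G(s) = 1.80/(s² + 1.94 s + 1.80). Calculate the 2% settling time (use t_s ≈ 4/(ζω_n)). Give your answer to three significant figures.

ω_n = √1.80 = 1.34 rad/s; ζ = 1.94/(2·1.34) = 0.723.
t_s ≈ 4/(ζω_n) = 4/(0.723·1.34) = 4.12 s.

t_s ≈ 4.12 s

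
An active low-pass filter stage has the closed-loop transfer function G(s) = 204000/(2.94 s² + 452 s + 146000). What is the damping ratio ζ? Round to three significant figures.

ζ ≈ 0.345

Dividing through by 2.94: denominator becomes s² + 153.7 s + 49660.
So ω_n = √49660 = 223 rad/s and ζ = 153.7/(2·223) = 0.345.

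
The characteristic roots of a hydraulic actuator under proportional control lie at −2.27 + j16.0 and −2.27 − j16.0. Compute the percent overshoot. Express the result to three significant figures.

%OS ≈ 64.0%

|pole| = ω_n = √(2.27² + 16.0²) = 16.2 rad/s; ζ = cos θ = σ/ω_n = 0.140.
%OS = 100·exp(−πζ/√(1−ζ²)) = 64.0%.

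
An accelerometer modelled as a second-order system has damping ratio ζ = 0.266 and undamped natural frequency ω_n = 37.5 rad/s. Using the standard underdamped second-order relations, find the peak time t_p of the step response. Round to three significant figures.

t_p ≈ 0.0869 s

The damped frequency is ω_d = ω_n√(1−ζ²) = 37.5·√(1−0.0708) = 36.1 rad/s.
Peak time t_p = π/ω_d = π/36.1 = 0.0869 s.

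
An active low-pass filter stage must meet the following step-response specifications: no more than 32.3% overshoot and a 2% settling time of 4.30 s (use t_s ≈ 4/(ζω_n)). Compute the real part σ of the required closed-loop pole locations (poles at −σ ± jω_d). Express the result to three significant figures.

The settling-time spec alone fixes σ = ζω_n = 4/t_s = 4/4.30 = 0.930.
(Overshoot then fixes ζ = 0.338 and hence ω_d = σ·√(1−ζ²)/ζ = 2.59 rad/s.)

σ ≈ 0.930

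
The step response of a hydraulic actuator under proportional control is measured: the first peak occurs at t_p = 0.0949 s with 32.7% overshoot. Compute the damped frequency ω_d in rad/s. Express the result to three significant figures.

ω_d ≈ 33.1 rad/s

t_p = π/ω_d, so ω_d = π/0.0949 = 33.1 rad/s.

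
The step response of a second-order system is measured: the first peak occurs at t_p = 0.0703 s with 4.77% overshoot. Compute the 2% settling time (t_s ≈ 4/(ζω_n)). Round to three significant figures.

The overshoot fixes ζ = −ln(OS)/√(π²+ln²(OS)) = 0.696.
From t_p = π/ω_d, ω_d = π/0.0703 = 44.7 rad/s, so ω_n = ω_d/√(1−ζ²) = 62.2 rad/s.
t_s ≈ 4/(ζω_n) = 4/(0.696·62.2) = 0.0924 s.

t_s ≈ 0.0924 s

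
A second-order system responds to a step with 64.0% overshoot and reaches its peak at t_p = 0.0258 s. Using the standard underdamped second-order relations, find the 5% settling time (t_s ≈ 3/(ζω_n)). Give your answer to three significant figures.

t_s ≈ 0.173 s

From the overshoot, ζ = −ln(OS)/√(π²+ln²(OS)) = 0.141.
From t_p = π/ω_d, ω_d = π/0.0258 = 122 rad/s, so ω_n = ω_d/√(1−ζ²) = 123 rad/s.
t_s ≈ 3/(ζω_n) = 3/(0.141·123) = 0.173 s.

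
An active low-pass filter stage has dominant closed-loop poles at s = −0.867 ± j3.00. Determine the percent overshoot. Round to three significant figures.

With σ = 0.867, ω_d = 3.00: ω_n = √(σ²+ω_d²) = 3.12 rad/s, ζ = σ/ω_n = 0.278.
%OS = 100 e^{−πζ/√(1−ζ²)} with ζ = 0.278 gives 40.3%.

%OS ≈ 40.3%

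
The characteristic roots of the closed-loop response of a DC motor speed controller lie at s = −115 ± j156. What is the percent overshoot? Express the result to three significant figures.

%OS ≈ 9.87%

The poles are at −σ ± jω_d with σ = 115 and ω_d = 156, so ω_n = √(σ²+ω_d²) = 194 rad/s and ζ = σ/ω_n = 0.593.
%OS = 100 e^{−πζ/√(1−ζ²)} with ζ = 0.593 gives 9.87%.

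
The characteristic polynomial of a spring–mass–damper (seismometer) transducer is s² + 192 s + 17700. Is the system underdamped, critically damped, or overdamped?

underdamped

a² − 4b = 192² − 4·17700 < 0 (complex roots); the system is underdamped.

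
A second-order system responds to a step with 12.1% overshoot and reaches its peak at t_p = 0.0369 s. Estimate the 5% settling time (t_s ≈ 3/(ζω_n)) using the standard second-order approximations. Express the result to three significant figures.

t_s ≈ 0.0524 s

From the overshoot, ζ = −ln(OS)/√(π²+ln²(OS)) = 0.558.
t_p = π/ω_d ⇒ ω_d = 85.1 rad/s; then ω_n = ω_d/√(1−ζ²) = 103 rad/s.
t_s ≈ 3/(ζω_n) = 3/(0.558·103) = 0.0524 s.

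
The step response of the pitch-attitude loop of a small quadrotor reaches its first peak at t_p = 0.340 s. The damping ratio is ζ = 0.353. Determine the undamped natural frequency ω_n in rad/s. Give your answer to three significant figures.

Peak time t_p = π/ω_d, so ω_d = π/t_p = π/0.340 = 9.24 rad/s.
ω_n = ω_d/√(1−ζ²) = 9.24/√0.875 = 9.88 rad/s.

ω_n ≈ 9.88 rad/s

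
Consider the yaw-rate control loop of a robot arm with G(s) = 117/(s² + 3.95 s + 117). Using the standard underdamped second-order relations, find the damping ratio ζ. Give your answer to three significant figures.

Comparing the denominator to s² + 2ζω_n s + ω_n²: ω_n = √117 = 10.8 rad/s, and 2ζω_n = 3.95 so ζ = 3.95/(2·10.8) = 0.183.

ζ ≈ 0.183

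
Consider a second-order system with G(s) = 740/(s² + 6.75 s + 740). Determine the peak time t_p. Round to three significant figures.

Comparing the denominator to s² + 2ζω_n s + ω_n²: ω_n = √740 = 27.2 rad/s, and 2ζω_n = 6.75 so ζ = 6.75/(2·27.2) = 0.124.
ω_d = 27.2·√(1 − 0.124²) = 27.0 rad/s. Then t_p = π/ω_d = 0.116 s.

t_p ≈ 0.116 s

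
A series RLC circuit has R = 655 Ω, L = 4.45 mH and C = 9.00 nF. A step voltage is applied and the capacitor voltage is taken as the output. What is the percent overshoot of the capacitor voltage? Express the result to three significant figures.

%OS ≈ 19.1%

For a series RLC circuit (capacitor voltage as output), ω_n = 1/√(LC) = 1/√(4.45 mH · 9.00 nF) = 158000 rad/s.
ζ = (R/2)·√(C/L) = (655/2)·√(9.00 nF/4.45 mH) = 0.466.
%OS = 100 e^{−πζ/√(1−ζ²)} with ζ = 0.466 gives 19.1%.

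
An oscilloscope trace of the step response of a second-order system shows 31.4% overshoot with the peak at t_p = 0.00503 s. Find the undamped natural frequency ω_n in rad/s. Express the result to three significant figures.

The overshoot fixes ζ = −ln(OS)/√(π²+ln²(OS)) = 0.346.
t_p = π/ω_d ⇒ ω_d = 625 rad/s; then ω_n = ω_d/√(1−ζ²) = 666 rad/s.

ω_n ≈ 666 rad/s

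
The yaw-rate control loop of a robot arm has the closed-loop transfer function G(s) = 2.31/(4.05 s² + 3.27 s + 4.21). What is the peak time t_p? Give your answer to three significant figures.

t_p ≈ 3.36 s

Dividing through by 4.05: denominator becomes s² + 0.8074 s + 1.040.
So ω_n = √1.040 = 1.02 rad/s and ζ = 0.8074/(2·1.02) = 0.396.
The damped frequency ω_d = ω_n√(1−ζ²) = 0.936 rad/s. t_p = π/ω_d = 3.36 s.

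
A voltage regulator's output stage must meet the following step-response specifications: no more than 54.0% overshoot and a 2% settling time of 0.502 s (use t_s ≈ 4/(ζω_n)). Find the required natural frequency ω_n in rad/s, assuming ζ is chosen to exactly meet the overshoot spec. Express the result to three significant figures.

ω_n ≈ 41.4 rad/s

ζ = −ln(OS)/√(π² + (ln OS)²). With OS = 0.540, ln OS = −0.6162 and ζ = 0.6162/3.201 = 0.192.
From t_s ≈ 4/(ζω_n): ω_n = 4/(ζ·t_s) = 4/(0.192·0.502) = 41.4 rad/s.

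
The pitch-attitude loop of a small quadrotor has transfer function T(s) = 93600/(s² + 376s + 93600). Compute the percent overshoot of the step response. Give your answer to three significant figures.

%OS ≈ 8.66%

Comparing the denominator to s² + 2ζω_n s + ω_n²: ω_n = √93600 = 306 rad/s, and 2ζω_n = 376 so ζ = 376/(2·306) = 0.614.
%OS = 100·exp(−πζ/√(1−ζ²)) = 8.66%.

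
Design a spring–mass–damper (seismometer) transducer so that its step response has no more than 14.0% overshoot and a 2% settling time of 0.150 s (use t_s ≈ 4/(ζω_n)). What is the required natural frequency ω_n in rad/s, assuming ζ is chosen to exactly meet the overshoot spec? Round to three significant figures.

ω_n ≈ 50.3 rad/s

Inverting the overshoot relation: ζ = |ln 0.140|/√(π² + ln²0.140) = 0.531.
Then ω_n = 4/(ζ t_s) = 4/(0.531 × 0.150) = 50.3 rad/s.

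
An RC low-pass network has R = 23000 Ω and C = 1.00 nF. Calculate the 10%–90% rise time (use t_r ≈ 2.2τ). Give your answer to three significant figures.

t_r ≈ 0.0000506 s

τ = RC = 23000 × 1.00 nF = 0.0000230 s.
t_r ≈ 2.2τ = 0.0000506 s.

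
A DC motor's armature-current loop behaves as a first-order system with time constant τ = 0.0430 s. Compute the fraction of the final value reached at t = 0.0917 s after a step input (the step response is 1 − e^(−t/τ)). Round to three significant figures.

y(t)/y_∞ = 1 − e^(−t/τ) = 1 − e^(−0.0917/0.0430) = 1 − e^(−2.13) = 0.881.

y/y_∞ ≈ 0.881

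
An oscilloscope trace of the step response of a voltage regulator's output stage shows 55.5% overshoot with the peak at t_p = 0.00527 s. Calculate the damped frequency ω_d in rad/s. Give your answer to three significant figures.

ω_d ≈ 596 rad/s

t_p = π/ω_d, so ω_d = π/0.00527 = 596 rad/s.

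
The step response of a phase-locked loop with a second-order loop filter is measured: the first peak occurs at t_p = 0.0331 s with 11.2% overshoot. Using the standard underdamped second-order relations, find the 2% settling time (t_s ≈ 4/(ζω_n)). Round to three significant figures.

ζ from %OS: ζ = |ln 0.112|/√(π²+ln²0.112) = 0.572.
t_p = π/ω_d ⇒ ω_d = 94.9 rad/s; then ω_n = ω_d/√(1−ζ²) = 116 rad/s.
t_s ≈ 4/(ζω_n) = 4/(0.572·116) = 0.0605 s.

t_s ≈ 0.0605 s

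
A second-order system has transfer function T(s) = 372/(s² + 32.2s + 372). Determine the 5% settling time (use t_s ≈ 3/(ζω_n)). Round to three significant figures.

t_s ≈ 0.186 s

Comparing the denominator to s² + 2ζω_n s + ω_n²: ω_n = √372 = 19.3 rad/s, and 2ζω_n = 32.2 so ζ = 32.2/(2·19.3) = 0.835.
t_s ≈ 3/(ζω_n) = 3/(0.835·19.3) = 0.186 s.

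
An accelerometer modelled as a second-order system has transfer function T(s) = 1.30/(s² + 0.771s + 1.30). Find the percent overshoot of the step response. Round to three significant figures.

%OS ≈ 32.3%

Matching coefficients with s² + 2ζω_n s + ω_n² gives ω_n² = 1.30 ⇒ ω_n = 1.14 rad/s, and ζ = 0.771/(2ω_n) = 0.338.
%OS = 100·exp(−πζ/√(1−ζ²)) = 32.3%.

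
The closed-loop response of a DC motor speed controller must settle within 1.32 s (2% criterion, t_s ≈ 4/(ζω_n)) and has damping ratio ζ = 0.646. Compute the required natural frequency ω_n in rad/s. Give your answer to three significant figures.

Rearranging t_s ≈ 4/(ζω_n) gives ω_n = 4/(ζ·t_s) = 4/(0.646 × 1.32) = 4.69 rad/s.

ω_n ≈ 4.69 rad/s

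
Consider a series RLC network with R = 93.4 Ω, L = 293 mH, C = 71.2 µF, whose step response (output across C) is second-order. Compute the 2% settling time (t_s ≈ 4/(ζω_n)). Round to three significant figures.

For a series RLC circuit (capacitor voltage as output), ω_n = 1/√(LC) = 1/√(293 mH · 71.2 µF) = 219 rad/s.
ζ = (R/2)·√(C/L) = (93.4/2)·√(71.2 µF/293 mH) = 0.728.
t_s ≈ 4/(ζω_n) = 0.0251 s.

t_s ≈ 0.0251 s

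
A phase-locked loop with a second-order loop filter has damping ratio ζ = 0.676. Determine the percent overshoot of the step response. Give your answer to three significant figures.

%OS ≈ 5.60%

For an underdamped second-order system, %OS = 100·exp(−πζ/√(1−ζ²)).
πζ/√(1−ζ²) = π·0.676/√(1−0.457) = 2.882, so %OS = 100·e^(−2.882) = 5.60%.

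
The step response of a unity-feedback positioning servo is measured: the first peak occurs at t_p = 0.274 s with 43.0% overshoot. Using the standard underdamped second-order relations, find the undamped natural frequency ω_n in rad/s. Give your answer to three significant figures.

ζ from %OS: ζ = |ln 0.430|/√(π²+ln²0.430) = 0.259.
t_p = π/ω_d ⇒ ω_d = 11.5 rad/s; then ω_n = ω_d/√(1−ζ²) = 11.9 rad/s.

ω_n ≈ 11.9 rad/s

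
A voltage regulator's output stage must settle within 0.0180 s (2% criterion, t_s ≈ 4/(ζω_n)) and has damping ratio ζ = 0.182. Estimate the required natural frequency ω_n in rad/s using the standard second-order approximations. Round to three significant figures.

Rearranging t_s ≈ 4/(ζω_n) gives ω_n = 4/(ζ·t_s) = 4/(0.182 × 0.0180) = 1220 rad/s.

ω_n ≈ 1220 rad/s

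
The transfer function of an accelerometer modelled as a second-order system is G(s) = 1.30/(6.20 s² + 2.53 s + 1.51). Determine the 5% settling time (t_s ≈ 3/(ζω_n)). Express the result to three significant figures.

Dividing through by 6.20: denominator becomes s² + 0.4081 s + 0.2435.
So ω_n = √0.2435 = 0.494 rad/s and ζ = 0.4081/(2·0.494) = 0.413.
t_s ≈ 3/(ζω_n) = 14.7 s.

t_s ≈ 14.7 s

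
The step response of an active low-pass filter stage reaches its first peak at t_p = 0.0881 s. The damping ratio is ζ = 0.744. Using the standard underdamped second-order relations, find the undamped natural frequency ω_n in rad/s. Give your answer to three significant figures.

ω_n ≈ 53.4 rad/s

Peak time t_p = π/ω_d, so ω_d = π/t_p = π/0.0881 = 35.7 rad/s.
ω_n = ω_d/√(1−ζ²) = 35.7/√0.446 = 53.4 rad/s.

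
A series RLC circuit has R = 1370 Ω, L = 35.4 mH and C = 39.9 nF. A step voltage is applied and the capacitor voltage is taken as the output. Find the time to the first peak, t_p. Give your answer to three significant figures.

For a series RLC circuit (capacitor voltage as output), ω_n = 1/√(LC) = 1/√(35.4 mH · 39.9 nF) = 26600 rad/s.
ζ = (R/2)·√(C/L) = (1370/2)·√(39.9 nF/35.4 mH) = 0.727.
ω_d = 26600·√(1 − 0.727²) = 18300 rad/s. t_p = π/ω_d = 0.000172 s.

t_p ≈ 0.000172 s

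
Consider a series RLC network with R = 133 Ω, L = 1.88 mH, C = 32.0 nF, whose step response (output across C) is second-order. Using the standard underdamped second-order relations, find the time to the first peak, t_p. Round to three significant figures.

For a series RLC circuit (capacitor voltage as output), ω_n = 1/√(LC) = 1/√(1.88 mH · 32.0 nF) = 129000 rad/s.
ζ = (R/2)·√(C/L) = (133/2)·√(32.0 nF/1.88 mH) = 0.274.
The damped frequency ω_d = ω_n√(1−ζ²) = 124000 rad/s. t_p = π/ω_d = 0.0000253 s.

t_p ≈ 0.0000253 s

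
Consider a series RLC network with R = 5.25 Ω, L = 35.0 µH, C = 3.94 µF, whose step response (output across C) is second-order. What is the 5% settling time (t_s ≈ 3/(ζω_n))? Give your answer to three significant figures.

For a series RLC circuit (capacitor voltage as output), ω_n = 1/√(LC) = 1/√(35.0 µH · 3.94 µF) = 85200 rad/s.
ζ = (R/2)·√(C/L) = (5.25/2)·√(3.94 µF/35.0 µH) = 0.881.
t_s ≈ 3/(ζω_n) = 0.0000400 s.

t_s ≈ 0.0000400 s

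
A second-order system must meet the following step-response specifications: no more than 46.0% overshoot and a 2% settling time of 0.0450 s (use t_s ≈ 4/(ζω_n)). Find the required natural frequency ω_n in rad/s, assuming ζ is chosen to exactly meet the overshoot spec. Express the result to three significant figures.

ζ = −ln(OS)/√(π² + (ln OS)²). With OS = 0.460, ln OS = −0.7765 and ζ = 0.7765/3.236 = 0.240.
From t_s ≈ 4/(ζω_n): ω_n = 4/(ζ·t_s) = 4/(0.240·0.0450) = 370 rad/s.

ω_n ≈ 370 rad/s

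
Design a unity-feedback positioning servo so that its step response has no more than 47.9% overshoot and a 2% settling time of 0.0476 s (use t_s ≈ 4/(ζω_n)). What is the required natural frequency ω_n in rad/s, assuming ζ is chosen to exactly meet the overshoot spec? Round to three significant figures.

ω_n ≈ 368 rad/s

Inverting the overshoot relation: ζ = |ln 0.479|/√(π² + ln²0.479) = 0.228.
From t_s ≈ 4/(ζω_n): ω_n = 4/(ζ·t_s) = 4/(0.228·0.0476) = 368 rad/s.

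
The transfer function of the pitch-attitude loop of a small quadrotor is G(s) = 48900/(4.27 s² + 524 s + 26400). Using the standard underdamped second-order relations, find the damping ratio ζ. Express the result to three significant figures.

ζ ≈ 0.780

Dividing through by 4.27: denominator becomes s² + 122.7 s + 6183.
So ω_n = √6183 = 78.6 rad/s and ζ = 122.7/(2·78.6) = 0.780.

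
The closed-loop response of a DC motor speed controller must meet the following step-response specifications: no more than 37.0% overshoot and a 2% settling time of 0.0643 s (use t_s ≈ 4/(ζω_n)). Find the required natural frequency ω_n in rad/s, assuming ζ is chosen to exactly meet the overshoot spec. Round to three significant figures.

From %OS = 100·exp(−πζ/√(1−ζ²)), invert to get ζ = −ln(OS)/√(π² + ln²(OS)) with OS = 0.370.
−ln 0.370 = 0.9943, so ζ = 0.9943/√(π² + 0.9885) = 0.302.
From t_s ≈ 4/(ζω_n): ω_n = 4/(ζ·t_s) = 4/(0.302·0.0643) = 206 rad/s.

ω_n ≈ 206 rad/s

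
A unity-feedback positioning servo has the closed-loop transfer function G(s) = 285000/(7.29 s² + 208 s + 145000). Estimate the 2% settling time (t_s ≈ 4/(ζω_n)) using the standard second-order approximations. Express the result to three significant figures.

Dividing through by 7.29: denominator becomes s² + 28.53 s + 19890.
So ω_n = √19890 = 141 rad/s and ζ = 28.53/(2·141) = 0.101.
t_s ≈ 4/(ζω_n) = 0.280 s.

t_s ≈ 0.280 s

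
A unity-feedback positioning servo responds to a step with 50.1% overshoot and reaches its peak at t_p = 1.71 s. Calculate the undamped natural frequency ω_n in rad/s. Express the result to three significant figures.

ω_n ≈ 1.88 rad/s

The overshoot fixes ζ = −ln(OS)/√(π²+ln²(OS)) = 0.215.
t_p = π/ω_d ⇒ ω_d = 1.84 rad/s; then ω_n = ω_d/√(1−ζ²) = 1.88 rad/s.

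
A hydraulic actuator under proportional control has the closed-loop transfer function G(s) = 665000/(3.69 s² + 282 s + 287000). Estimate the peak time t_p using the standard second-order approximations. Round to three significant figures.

Dividing through by 3.69: denominator becomes s² + 76.42 s + 77780.
So ω_n = √77780 = 279 rad/s and ζ = 76.42/(2·279) = 0.137.
ω_d = ω_n√(1−ζ²) = 276 rad/s. t_p = π/ω_d = 0.0114 s.

t_p ≈ 0.0114 s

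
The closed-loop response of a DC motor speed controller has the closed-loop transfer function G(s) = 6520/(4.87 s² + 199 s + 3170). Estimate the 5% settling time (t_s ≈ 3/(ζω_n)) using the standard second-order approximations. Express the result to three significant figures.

t_s ≈ 0.147 s

Dividing through by 4.87: denominator becomes s² + 40.86 s + 650.9.
So ω_n = √650.9 = 25.5 rad/s and ζ = 40.86/(2·25.5) = 0.801.
t_s ≈ 3/(ζω_n) = 0.147 s.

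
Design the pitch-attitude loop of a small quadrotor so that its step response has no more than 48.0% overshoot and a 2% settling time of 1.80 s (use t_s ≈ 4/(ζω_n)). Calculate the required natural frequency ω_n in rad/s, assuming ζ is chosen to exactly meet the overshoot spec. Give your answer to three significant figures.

From %OS = 100·exp(−πζ/√(1−ζ²)), invert to get ζ = −ln(OS)/√(π² + ln²(OS)) with OS = 0.480.
−ln 0.480 = 0.7340, so ζ = 0.7340/√(π² + 0.5387) = 0.228.
From t_s ≈ 4/(ζω_n): ω_n = 4/(ζ·t_s) = 4/(0.228·1.80) = 9.77 rad/s.

ω_n ≈ 9.77 rad/s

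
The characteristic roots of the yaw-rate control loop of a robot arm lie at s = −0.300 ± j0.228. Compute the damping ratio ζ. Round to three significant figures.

|pole| = ω_n = √(0.300² + 0.228²) = 0.377 rad/s; ζ = cos θ = σ/ω_n = 0.796.

ζ ≈ 0.796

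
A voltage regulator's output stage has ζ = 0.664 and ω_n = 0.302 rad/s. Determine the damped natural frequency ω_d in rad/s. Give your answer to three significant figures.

ω_d ≈ 0.226 rad/s

ω_d = ω_n√(1−ζ²) = 0.302·√0.559 = 0.226 rad/s.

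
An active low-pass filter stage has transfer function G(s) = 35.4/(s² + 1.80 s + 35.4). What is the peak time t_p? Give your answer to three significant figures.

ω_n = √35.4 = 5.95 rad/s; ζ = 1.80/(2·5.95) = 0.151.
ω_d = ω_n√(1−ζ²) = 5.88 rad/s. Then t_p = π/ω_d = 0.534 s.

t_p ≈ 0.534 s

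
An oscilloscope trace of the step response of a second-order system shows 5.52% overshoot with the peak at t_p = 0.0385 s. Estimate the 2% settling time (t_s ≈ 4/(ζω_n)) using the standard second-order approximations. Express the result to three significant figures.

ζ from %OS: ζ = |ln 0.0552|/√(π²+ln²0.0552) = 0.678.
t_p = π/ω_d ⇒ ω_d = 81.6 rad/s; then ω_n = ω_d/√(1−ζ²) = 111 rad/s.
t_s ≈ 4/(ζω_n) = 4/(0.678·111) = 0.0532 s.

t_s ≈ 0.0532 s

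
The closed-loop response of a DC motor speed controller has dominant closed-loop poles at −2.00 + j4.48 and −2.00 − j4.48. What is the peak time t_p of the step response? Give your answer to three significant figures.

t_p ≈ 0.701 s

t_p = π/ω_d with ω_d = 4.48 (the imaginary part), so t_p = 0.701 s.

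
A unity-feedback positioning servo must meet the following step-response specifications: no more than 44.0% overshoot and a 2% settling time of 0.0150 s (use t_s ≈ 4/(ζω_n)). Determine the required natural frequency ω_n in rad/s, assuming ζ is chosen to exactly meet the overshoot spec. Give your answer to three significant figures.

ω_n ≈ 1050 rad/s

Inverting the overshoot relation: ζ = |ln 0.440|/√(π² + ln²0.440) = 0.253.
Then ω_n = 4/(ζ t_s) = 4/(0.253 × 0.0150) = 1050 rad/s.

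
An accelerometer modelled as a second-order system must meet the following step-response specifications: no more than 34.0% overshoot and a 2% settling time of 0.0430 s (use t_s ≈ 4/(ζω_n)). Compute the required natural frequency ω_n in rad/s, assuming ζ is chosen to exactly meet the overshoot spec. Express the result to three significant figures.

Inverting the overshoot relation: ζ = |ln 0.340|/√(π² + ln²0.340) = 0.325.
Then ω_n = 4/(ζ t_s) = 4/(0.325 × 0.0430) = 286 rad/s.

ω_n ≈ 286 rad/s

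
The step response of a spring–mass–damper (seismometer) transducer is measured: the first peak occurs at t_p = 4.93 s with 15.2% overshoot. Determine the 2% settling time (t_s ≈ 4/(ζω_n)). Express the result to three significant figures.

t_s ≈ 10.5 s

The overshoot fixes ζ = −ln(OS)/√(π²+ln²(OS)) = 0.514.
t_p = π/ω_d ⇒ ω_d = 0.637 rad/s; then ω_n = ω_d/√(1−ζ²) = 0.743 rad/s.
t_s ≈ 4/(ζω_n) = 4/(0.514·0.743) = 10.5 s.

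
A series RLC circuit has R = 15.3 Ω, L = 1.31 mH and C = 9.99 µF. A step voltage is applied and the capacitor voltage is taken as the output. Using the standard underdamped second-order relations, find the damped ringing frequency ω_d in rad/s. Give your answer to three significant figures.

For a series RLC circuit (capacitor voltage as output), ω_n = 1/√(LC) = 1/√(1.31 mH · 9.99 µF) = 8740 rad/s.
ζ = (R/2)·√(C/L) = (15.3/2)·√(9.99 µF/1.31 mH) = 0.668.
The damped frequency ω_d = ω_n√(1−ζ²) = 6500 rad/s.

ω_d ≈ 6500 rad/s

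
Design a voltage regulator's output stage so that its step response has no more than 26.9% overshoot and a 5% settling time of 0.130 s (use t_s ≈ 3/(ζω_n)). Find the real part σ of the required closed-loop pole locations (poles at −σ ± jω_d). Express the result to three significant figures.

σ ≈ 23.1

The settling-time spec alone fixes σ = ζω_n = 3/t_s = 3/0.130 = 23.1.
(Overshoot then fixes ζ = 0.386 and hence ω_d = σ·√(1−ζ²)/ζ = 55.2 rad/s.)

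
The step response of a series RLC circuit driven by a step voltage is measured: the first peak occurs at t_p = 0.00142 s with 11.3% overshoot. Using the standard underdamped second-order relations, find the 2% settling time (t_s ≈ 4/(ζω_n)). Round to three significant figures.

The overshoot fixes ζ = −ln(OS)/√(π²+ln²(OS)) = 0.570.
t_p = π/ω_d ⇒ ω_d = 2210 rad/s; then ω_n = ω_d/√(1−ζ²) = 2690 rad/s.
t_s ≈ 4/(ζω_n) = 4/(0.570·2690) = 0.00261 s.

t_s ≈ 0.00261 s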